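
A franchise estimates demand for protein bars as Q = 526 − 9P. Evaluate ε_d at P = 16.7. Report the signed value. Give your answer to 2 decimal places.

-0.40

At P = 16.7, Q = 375.700.
dQ/dP = −9.
ε = (dQ/dP)(P/Q) = (-9)(16.7/375.700).
|ε| < 1, so demand is inelastic at this price.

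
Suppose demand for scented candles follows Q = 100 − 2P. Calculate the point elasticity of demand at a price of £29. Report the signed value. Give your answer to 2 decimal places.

-1.38

At P = 29, Q = 42.
dQ/dP = −2.
ε = (dQ/dP)(P/Q) = (-2)(29/42).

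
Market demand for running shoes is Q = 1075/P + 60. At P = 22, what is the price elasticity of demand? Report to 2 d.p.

-0.45

At P = 22, Q = 108.864.
dQ/dP = −1075/P² = -2.221.
ε = (dQ/dP)(P/Q) = (-2.221)(22/108.864).
|ε| < 1, so demand is inelastic at this price.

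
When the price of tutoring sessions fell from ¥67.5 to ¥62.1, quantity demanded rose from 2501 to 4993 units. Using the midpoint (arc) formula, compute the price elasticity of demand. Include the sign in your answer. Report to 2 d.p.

ΔQ = 4993 − 2501 = 2492; ΔP = 62.1 − 67.5 = -5.4.
Midpoints: P̄ = 64.80, Q̄ = 3747.0.
ε = (ΔQ/ΔP)(P̄/Q̄) = (2492/-5.4)(64.80/3747.0).

-7.98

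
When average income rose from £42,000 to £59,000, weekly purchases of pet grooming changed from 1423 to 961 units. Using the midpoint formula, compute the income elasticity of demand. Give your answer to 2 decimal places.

-1.15

ΔQ = -462, ΔI = 17000. Midpoints: Ī = 50,500, Q̄ = 1192.0.
ε_I = (ΔQ/ΔI)(Ī/Q̄) = (-462/17000)(50500/1192.0).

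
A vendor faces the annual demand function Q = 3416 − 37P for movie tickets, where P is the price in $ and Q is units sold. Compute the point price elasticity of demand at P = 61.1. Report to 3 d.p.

At P = 61.1, Q = 1155.300.
dQ/dP = −37.
ε = (dQ/dP)(P/Q) = (-37)(61.1/1155.300).

-1.957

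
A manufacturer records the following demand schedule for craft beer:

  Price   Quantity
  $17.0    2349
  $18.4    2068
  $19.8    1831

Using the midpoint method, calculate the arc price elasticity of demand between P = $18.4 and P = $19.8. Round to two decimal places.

At P = 18.4, Q = 2068; at P = 19.8, Q = 1831.
ΔQ = -237, ΔP = 1.4. Midpoints: P̄ = 19.10, Q̄ = 1949.5.
ε = (ΔQ/ΔP)(P̄/Q̄) = (-237/1.4)(19.10/1949.5).

-1.66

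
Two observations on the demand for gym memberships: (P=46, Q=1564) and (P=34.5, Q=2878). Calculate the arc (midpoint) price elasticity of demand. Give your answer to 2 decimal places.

ΔQ = 2878 − 1564 = 1314; ΔP = 34.5 − 46 = -11.5.
Midpoints: P̄ = 40.25, Q̄ = 2221.0.
ε = (ΔQ/ΔP)(P̄/Q̄) = (1314/-11.5)(40.25/2221.0).

-2.07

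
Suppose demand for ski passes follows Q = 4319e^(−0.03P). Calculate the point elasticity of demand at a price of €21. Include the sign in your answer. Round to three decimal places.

-0.630

At P = 21, Q = 2300.264.
dQ/dP = −0.03·4319e^(−0.03P) = −0.03Q = -69.008.
ε = (dQ/dP)(P/Q) = (-69.008)(21/2300.264).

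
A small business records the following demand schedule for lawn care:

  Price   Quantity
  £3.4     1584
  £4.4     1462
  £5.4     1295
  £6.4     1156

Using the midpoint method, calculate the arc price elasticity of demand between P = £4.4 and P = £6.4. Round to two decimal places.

At P = 4.4, Q = 1462; at P = 6.4, Q = 1156.
ΔQ = -306, ΔP = 2.0. Midpoints: P̄ = 5.40, Q̄ = 1309.0.
ε = (ΔQ/ΔP)(P̄/Q̄) = (-306/2.0)(5.40/1309.0).

-0.63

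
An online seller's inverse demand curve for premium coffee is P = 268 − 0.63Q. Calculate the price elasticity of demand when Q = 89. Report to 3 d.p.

At Q = 89, P = 268 − 0.63(89) = 211.93.
dP/dQ = −0.63, so dQ/dP = 1/(−0.63) = -1.587.
ε = (dQ/dP)(P/Q) = (-1.587)(211.93/89).

-3.780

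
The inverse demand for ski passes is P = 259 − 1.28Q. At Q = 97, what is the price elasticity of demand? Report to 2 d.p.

At Q = 97, P = 259 − 1.28(97) = 134.84.
dP/dQ = −1.28, so dQ/dP = 1/(−1.28) = -0.781.
ε = (dQ/dP)(P/Q) = (-0.781)(134.84/97).

-1.09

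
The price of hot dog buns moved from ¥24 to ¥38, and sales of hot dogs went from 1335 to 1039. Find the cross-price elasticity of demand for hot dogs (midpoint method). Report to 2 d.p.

ΔQ_x = 1039 − 1335 = -296; ΔP_y = 38 − 24 = 14.
Midpoints: P̄_y = 31.00, Q̄_x = 1187.0.
ε_xy = (ΔQ_x/ΔP_y)(P̄_y/Q̄_x) = (-296/14)(31.00/1187.0).

-0.55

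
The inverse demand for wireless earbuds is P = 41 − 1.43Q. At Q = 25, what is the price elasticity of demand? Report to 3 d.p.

-0.147

At Q = 25, P = 41 − 1.43(25) = 5.25.
dP/dQ = −1.43, so dQ/dP = 1/(−1.43) = -0.699.
ε = (dQ/dP)(P/Q) = (-0.699)(5.25/25).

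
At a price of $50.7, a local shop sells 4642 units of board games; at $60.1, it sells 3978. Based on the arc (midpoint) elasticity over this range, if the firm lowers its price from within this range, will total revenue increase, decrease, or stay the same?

decrease

Arc ε = (-664/9.4)(55.40/4310.0) ≈ -0.908.
|ε| = 0.91 < 1, so demand is inelastic. A price cut therefore reduces total revenue.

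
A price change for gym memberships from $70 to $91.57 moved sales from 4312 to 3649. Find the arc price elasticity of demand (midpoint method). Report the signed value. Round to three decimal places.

-0.624

ΔQ = 3649 − 4312 = -663; ΔP = 91.57 − 70 = 21.57.
Midpoints: P̄ = 80.78, Q̄ = 3980.5.
ε = (ΔQ/ΔP)(P̄/Q̄) = (-663/21.57)(80.78/3980.5).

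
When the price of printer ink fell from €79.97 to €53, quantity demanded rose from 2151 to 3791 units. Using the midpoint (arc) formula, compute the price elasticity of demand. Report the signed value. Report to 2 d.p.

ΔQ = 3791 − 2151 = 1640; ΔP = 53 − 79.97 = -26.97.
Midpoints: P̄ = 66.48, Q̄ = 2971.0.
ε = (ΔQ/ΔP)(P̄/Q̄) = (1640/-26.97)(66.48/2971.0).

-1.36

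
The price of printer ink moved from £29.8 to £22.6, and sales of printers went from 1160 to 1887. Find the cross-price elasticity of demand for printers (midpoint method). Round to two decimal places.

ΔQ_x = 1887 − 1160 = 727; ΔP_y = 22.6 − 29.8 = -7.2.
Midpoints: P̄_y = 26.20, Q̄_x = 1523.5.
ε_xy = (ΔQ_x/ΔP_y)(P̄_y/Q̄_x) = (727/-7.2)(26.20/1523.5).
ε_xy < 0, so the goods are complements.

-1.74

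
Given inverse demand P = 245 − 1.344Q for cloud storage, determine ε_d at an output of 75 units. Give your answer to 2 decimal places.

-1.43

At Q = 75, P = 245 − 1.344(75) = 144.20.
dP/dQ = −1.344, so dQ/dP = 1/(−1.344) = -0.744.
ε = (dQ/dP)(P/Q) = (-0.744)(144.20/75).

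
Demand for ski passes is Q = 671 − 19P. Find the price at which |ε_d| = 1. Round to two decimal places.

17.66

For linear demand Q = a − bP, ε = −bP/(a − bP). |ε| = 1 when bP = a − bP, i.e. P = a/(2b).
P = 671/(2·19) = 671/38 = 17.6579.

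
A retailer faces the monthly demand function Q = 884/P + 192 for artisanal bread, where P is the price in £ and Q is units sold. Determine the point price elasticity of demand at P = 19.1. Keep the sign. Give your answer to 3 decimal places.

-0.194

At P = 19.1, Q = 238.283.
dQ/dP = −884/P² = -2.423.
ε = (dQ/dP)(P/Q) = (-2.423)(19.1/238.283).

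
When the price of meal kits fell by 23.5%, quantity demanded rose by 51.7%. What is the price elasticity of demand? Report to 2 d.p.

ε = %ΔQ / %ΔP = (51.7)/(-23.5) = -2.200.

-2.20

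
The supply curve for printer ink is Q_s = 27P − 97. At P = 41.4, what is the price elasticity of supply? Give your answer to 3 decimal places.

1.095

At P = 41.4, Q_s = 1020.80.
dQ_s/dP = 27.
ε_s = (dQ_s/dP)(P/Q_s) = (27)(41.4/1020.80).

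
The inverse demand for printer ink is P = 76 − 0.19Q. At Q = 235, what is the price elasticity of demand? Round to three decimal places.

At Q = 235, P = 76 − 0.19(235) = 31.35.
dP/dQ = −0.19, so dQ/dP = 1/(−0.19) = -5.263.
ε = (dQ/dP)(P/Q) = (-5.263)(31.35/235).

-0.702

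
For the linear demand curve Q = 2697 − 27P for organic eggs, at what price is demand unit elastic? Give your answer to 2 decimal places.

For linear demand Q = a − bP, ε = −bP/(a − bP). |ε| = 1 when bP = a − bP, i.e. P = a/(2b).
P = 2697/(2·27) = 2697/54 = 49.9444.

49.94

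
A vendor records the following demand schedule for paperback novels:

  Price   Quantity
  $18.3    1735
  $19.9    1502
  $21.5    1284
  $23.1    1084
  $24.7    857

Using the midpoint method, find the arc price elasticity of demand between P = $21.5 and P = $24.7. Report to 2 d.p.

At P = 21.5, Q = 1284; at P = 24.7, Q = 857.
ΔQ = -427, ΔP = 3.2. Midpoints: P̄ = 23.10, Q̄ = 1070.5.
ε = (ΔQ/ΔP)(P̄/Q̄) = (-427/3.2)(23.10/1070.5).

-2.88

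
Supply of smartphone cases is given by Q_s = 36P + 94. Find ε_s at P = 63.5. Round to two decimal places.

0.96

At P = 63.5, Q_s = 2380.
dQ_s/dP = 36.
ε_s = (dQ_s/dP)(P/Q_s) = (36)(63.5/2380).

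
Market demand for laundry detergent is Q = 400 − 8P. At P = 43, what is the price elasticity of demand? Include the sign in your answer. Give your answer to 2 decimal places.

At P = 43, Q = 56.
dQ/dP = −8.
ε = (dQ/dP)(P/Q) = (-8)(43/56).
|ε| > 1, so demand is elastic at this price.

-6.14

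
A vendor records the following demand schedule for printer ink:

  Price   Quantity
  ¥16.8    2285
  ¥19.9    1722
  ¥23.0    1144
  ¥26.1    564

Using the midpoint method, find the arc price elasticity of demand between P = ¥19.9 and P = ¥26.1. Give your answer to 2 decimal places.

At P = 19.9, Q = 1722; at P = 26.1, Q = 564.
ΔQ = -1158, ΔP = 6.2. Midpoints: P̄ = 23.00, Q̄ = 1143.0.
ε = (ΔQ/ΔP)(P̄/Q̄) = (-1158/6.2)(23.00/1143.0).

-3.76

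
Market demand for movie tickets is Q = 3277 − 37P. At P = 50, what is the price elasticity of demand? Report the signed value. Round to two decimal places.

-1.30

At P = 50, Q = 1427.
dQ/dP = −37.
ε = (dQ/dP)(P/Q) = (-37)(50/1427).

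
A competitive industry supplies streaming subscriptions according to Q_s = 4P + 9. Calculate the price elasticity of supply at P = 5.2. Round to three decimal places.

0.698

At P = 5.2, Q_s = 29.80.
dQ_s/dP = 4.
ε_s = (dQ_s/dP)(P/Q_s) = (4)(5.2/29.80).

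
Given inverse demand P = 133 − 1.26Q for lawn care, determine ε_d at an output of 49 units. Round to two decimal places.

-1.15

At Q = 49, P = 133 − 1.26(49) = 71.26.
dP/dQ = −1.26, so dQ/dP = 1/(−1.26) = -0.794.
ε = (dQ/dP)(P/Q) = (-0.794)(71.26/49).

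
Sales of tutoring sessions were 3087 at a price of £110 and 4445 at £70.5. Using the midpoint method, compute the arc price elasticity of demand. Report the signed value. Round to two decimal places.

-0.82

ΔQ = 4445 − 3087 = 1358; ΔP = 70.5 − 110 = -39.5.
Midpoints: P̄ = 90.25, Q̄ = 3766.0.
ε = (ΔQ/ΔP)(P̄/Q̄) = (1358/-39.5)(90.25/3766.0).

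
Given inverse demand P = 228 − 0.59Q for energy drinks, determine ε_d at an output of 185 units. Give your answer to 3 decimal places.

-1.089

At Q = 185, P = 228 − 0.59(185) = 118.85.
dP/dQ = −0.59, so dQ/dP = 1/(−0.59) = -1.695.
ε = (dQ/dP)(P/Q) = (-1.695)(118.85/185).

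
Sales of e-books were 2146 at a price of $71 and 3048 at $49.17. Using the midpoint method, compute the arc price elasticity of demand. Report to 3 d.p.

-0.956

ΔQ = 3048 − 2146 = 902; ΔP = 49.17 − 71 = -21.83.
Midpoints: P̄ = 60.09, Q̄ = 2597.0.
ε = (ΔQ/ΔP)(P̄/Q̄) = (902/-21.83)(60.09/2597.0).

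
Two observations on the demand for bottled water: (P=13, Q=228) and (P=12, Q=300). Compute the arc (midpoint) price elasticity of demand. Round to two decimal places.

ΔQ = 300 − 228 = 72; ΔP = 12 − 13 = -1.
Midpoints: P̄ = 12.50, Q̄ = 264.0.
ε = (ΔQ/ΔP)(P̄/Q̄) = (72/-1)(12.50/264.0).

-3.41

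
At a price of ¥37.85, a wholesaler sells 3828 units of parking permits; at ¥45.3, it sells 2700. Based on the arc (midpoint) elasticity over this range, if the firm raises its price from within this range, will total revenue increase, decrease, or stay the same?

decrease

Arc ε = (-1128/7.45)(41.58/3264.0) ≈ -1.929.
|ε| = 1.93 > 1, so demand is elastic. A price rise therefore reduces total revenue.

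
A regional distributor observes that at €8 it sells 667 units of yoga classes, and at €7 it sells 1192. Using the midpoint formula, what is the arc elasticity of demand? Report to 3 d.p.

ΔQ = 1192 − 667 = 525; ΔP = 7 − 8 = -1.
Midpoints: P̄ = 7.50, Q̄ = 929.5.
ε = (ΔQ/ΔP)(P̄/Q̄) = (525/-1)(7.50/929.5).

-4.236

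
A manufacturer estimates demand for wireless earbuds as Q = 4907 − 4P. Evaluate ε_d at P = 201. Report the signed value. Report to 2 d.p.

At P = 201, Q = 4103.
dQ/dP = −4.
ε = (dQ/dP)(P/Q) = (-4)(201/4103).

-0.20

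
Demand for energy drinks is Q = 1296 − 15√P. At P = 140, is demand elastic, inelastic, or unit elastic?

inelastic

Q = 1118.518, dQ/dP = -0.634.
ε = (dQ/dP)(P/Q) ≈ -0.079.
|ε| = 0.08 < 1.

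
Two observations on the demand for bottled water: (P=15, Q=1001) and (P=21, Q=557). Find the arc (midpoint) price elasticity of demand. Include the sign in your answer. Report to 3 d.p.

-1.710

ΔQ = 557 − 1001 = -444; ΔP = 21 − 15 = 6.
Midpoints: P̄ = 18.00, Q̄ = 779.0.
ε = (ΔQ/ΔP)(P̄/Q̄) = (-444/6)(18.00/779.0).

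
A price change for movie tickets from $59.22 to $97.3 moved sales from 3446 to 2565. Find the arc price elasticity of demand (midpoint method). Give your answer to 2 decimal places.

-0.60

ΔQ = 2565 − 3446 = -881; ΔP = 97.3 − 59.22 = 38.08.
Midpoints: P̄ = 78.26, Q̄ = 3005.5.
ε = (ΔQ/ΔP)(P̄/Q̄) = (-881/38.08)(78.26/3005.5).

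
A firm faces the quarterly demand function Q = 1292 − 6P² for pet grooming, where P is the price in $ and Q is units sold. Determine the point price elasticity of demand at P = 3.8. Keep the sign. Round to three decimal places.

At P = 3.8, Q = 1205.360.
dQ/dP = −12P = -45.600.
ε = (dQ/dP)(P/Q) = (-45.600)(3.8/1205.360).
|ε| < 1, so demand is inelastic at this price.

-0.144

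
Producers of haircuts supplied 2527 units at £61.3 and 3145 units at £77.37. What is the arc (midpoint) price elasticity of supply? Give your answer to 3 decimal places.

ΔQ = 3145 − 2527 = 618; ΔP = 77.37 − 61.3 = 16.07.
Midpoints: P̄ = 69.34, Q̄ = 2836.0.
ε_s = (ΔQ/ΔP)(P̄/Q̄) = (618/16.07)(69.34/2836.0).

0.940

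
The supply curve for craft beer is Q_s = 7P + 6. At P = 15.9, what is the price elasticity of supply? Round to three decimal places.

At P = 15.9, Q_s = 117.30.
dQ_s/dP = 7.
ε_s = (dQ_s/dP)(P/Q_s) = (7)(15.9/117.30).

0.949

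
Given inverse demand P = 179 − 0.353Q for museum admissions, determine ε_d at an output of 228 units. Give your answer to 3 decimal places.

-1.224

At Q = 228, P = 179 − 0.353(228) = 98.52.
dP/dQ = −0.353, so dQ/dP = 1/(−0.353) = -2.833.
ε = (dQ/dP)(P/Q) = (-2.833)(98.52/228).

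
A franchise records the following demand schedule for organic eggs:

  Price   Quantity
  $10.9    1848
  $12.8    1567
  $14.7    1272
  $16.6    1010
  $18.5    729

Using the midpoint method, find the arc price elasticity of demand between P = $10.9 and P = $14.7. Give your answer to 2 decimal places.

At P = 10.9, Q = 1848; at P = 14.7, Q = 1272.
ΔQ = -576, ΔP = 3.8. Midpoints: P̄ = 12.80, Q̄ = 1560.0.
ε = (ΔQ/ΔP)(P̄/Q̄) = (-576/3.8)(12.80/1560.0).

-1.24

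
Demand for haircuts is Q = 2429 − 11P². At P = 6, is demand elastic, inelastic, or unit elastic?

Q = 2033, dQ/dP = -132.
ε = (dQ/dP)(P/Q) ≈ -0.390.
|ε| = 0.39 < 1.

inelastic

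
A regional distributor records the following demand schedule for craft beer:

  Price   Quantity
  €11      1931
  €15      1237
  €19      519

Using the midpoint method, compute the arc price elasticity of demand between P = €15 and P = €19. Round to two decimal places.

At P = 15, Q = 1237; at P = 19, Q = 519.
ΔQ = -718, ΔP = 4. Midpoints: P̄ = 17.00, Q̄ = 878.0.
ε = (ΔQ/ΔP)(P̄/Q̄) = (-718/4)(17.00/878.0).

-3.48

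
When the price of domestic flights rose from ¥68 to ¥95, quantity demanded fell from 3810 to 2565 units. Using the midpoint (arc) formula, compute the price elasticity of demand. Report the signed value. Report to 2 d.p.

ΔQ = 2565 − 3810 = -1245; ΔP = 95 − 68 = 27.
Midpoints: P̄ = 81.50, Q̄ = 3187.5.
ε = (ΔQ/ΔP)(P̄/Q̄) = (-1245/27)(81.50/3187.5).

-1.18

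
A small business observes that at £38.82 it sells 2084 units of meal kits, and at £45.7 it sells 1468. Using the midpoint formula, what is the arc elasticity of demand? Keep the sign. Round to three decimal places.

ΔQ = 1468 − 2084 = -616; ΔP = 45.7 − 38.82 = 6.88.
Midpoints: P̄ = 42.26, Q̄ = 1776.0.
ε = (ΔQ/ΔP)(P̄/Q̄) = (-616/6.88)(42.26/1776.0).

-2.130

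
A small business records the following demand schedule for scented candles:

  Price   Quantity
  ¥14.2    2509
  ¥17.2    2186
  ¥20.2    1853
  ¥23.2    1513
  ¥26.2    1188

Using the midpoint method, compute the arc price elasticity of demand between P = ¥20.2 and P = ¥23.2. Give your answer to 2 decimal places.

At P = 20.2, Q = 1853; at P = 23.2, Q = 1513.
ΔQ = -340, ΔP = 3.0. Midpoints: P̄ = 21.70, Q̄ = 1683.0.
ε = (ΔQ/ΔP)(P̄/Q̄) = (-340/3.0)(21.70/1683.0).

-1.46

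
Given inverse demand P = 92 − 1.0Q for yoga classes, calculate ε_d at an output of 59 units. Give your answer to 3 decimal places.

-0.559

At Q = 59, P = 92 − 1.0(59) = 33.00.
dP/dQ = −1.0, so dQ/dP = 1/(−1.0) = -1.000.
ε = (dQ/dP)(P/Q) = (-1.000)(33.00/59).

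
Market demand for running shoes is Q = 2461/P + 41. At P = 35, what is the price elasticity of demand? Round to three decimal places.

At P = 35, Q = 111.314.
dQ/dP = −2461/P² = -2.009.
ε = (dQ/dP)(P/Q) = (-2.009)(35/111.314).

-0.632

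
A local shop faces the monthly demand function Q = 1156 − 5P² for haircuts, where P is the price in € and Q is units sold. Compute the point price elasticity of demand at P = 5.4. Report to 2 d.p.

-0.29

At P = 5.4, Q = 1010.200.
dQ/dP = −10P = -54.
ε = (dQ/dP)(P/Q) = (-54)(5.4/1010.200).
|ε| < 1, so demand is inelastic at this price.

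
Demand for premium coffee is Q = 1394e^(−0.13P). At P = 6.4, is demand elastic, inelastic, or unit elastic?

Q = 606.638, dQ/dP = -78.863.
ε = (dQ/dP)(P/Q) ≈ -0.832.
|ε| = 0.83 < 1.

inelastic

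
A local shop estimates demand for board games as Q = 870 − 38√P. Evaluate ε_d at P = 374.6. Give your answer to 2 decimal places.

-2.73

At P = 374.6, Q = 134.526.
dQ/dP = −38/(2√P) = -0.982.
ε = (dQ/dP)(P/Q) = (-0.982)(374.6/134.526).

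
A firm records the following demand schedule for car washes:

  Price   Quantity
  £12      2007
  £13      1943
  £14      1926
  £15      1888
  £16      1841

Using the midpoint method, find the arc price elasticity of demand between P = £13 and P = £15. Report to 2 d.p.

-0.20

At P = 13, Q = 1943; at P = 15, Q = 1888.
ΔQ = -55, ΔP = 2. Midpoints: P̄ = 14.00, Q̄ = 1915.5.
ε = (ΔQ/ΔP)(P̄/Q̄) = (-55/2)(14.00/1915.5).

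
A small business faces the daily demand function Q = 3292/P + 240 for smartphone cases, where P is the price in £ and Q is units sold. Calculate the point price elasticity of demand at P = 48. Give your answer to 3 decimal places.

-0.222

At P = 48, Q = 308.583.
dQ/dP = −3292/P² = -1.429.
ε = (dQ/dP)(P/Q) = (-1.429)(48/308.583).
|ε| < 1, so demand is inelastic at this price.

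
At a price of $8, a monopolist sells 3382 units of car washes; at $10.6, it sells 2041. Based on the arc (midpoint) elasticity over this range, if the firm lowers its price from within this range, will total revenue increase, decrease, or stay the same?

increase

Arc ε = (-1341/2.6)(9.30/2711.5) ≈ -1.769.
|ε| = 1.77 > 1, so demand is elastic. A price cut therefore raises total revenue.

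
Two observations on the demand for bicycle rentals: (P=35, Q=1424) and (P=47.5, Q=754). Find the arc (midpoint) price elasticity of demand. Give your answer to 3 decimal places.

-2.030

ΔQ = 754 − 1424 = -670; ΔP = 47.5 − 35 = 12.5.
Midpoints: P̄ = 41.25, Q̄ = 1089.0.
ε = (ΔQ/ΔP)(P̄/Q̄) = (-670/12.5)(41.25/1089.0).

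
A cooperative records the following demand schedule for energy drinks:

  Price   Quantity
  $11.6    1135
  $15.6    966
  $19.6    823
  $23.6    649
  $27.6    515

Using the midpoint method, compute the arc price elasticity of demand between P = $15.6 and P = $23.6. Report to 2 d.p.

At P = 15.6, Q = 966; at P = 23.6, Q = 649.
ΔQ = -317, ΔP = 8.0. Midpoints: P̄ = 19.60, Q̄ = 807.5.
ε = (ΔQ/ΔP)(P̄/Q̄) = (-317/8.0)(19.60/807.5).

-0.96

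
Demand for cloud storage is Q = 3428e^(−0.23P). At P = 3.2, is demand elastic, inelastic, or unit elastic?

inelastic

Q = 1642.102, dQ/dP = -377.683.
ε = (dQ/dP)(P/Q) ≈ -0.736.
|ε| = 0.74 < 1.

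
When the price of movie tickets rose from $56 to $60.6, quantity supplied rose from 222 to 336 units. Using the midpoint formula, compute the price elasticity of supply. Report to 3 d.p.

5.179

ΔQ = 336 − 222 = 114; ΔP = 60.6 − 56 = 4.6.
Midpoints: P̄ = 58.30, Q̄ = 279.0.
ε_s = (ΔQ/ΔP)(P̄/Q̄) = (114/4.6)(58.30/279.0).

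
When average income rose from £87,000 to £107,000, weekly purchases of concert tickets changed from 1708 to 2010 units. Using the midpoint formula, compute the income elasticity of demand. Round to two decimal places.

ΔQ = 302, ΔI = 20000. Midpoints: Ī = 97,000, Q̄ = 1859.0.
ε_I = (ΔQ/ΔI)(Ī/Q̄) = (302/20000)(97000/1859.0).
ε_I > 0, so the good is normal.

0.79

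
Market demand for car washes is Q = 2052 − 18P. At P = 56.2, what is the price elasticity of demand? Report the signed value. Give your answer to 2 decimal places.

At P = 56.2, Q = 1040.400.
dQ/dP = −18.
ε = (dQ/dP)(P/Q) = (-18)(56.2/1040.400).
|ε| < 1, so demand is inelastic at this price.

-0.97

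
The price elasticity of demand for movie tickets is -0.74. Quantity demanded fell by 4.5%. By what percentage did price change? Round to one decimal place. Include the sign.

%ΔP ≈ %ΔQ / ε = (-4.5%)/(-0.74) = 6.08%.

6.1%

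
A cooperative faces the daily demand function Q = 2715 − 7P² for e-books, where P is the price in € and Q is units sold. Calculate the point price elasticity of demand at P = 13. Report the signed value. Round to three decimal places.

-1.544

At P = 13, Q = 1532.
dQ/dP = −14P = -182.
ε = (dQ/dP)(P/Q) = (-182)(13/1532).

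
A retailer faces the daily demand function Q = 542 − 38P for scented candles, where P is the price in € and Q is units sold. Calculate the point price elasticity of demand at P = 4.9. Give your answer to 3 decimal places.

-0.523

At P = 4.9, Q = 355.800.
dQ/dP = −38.
ε = (dQ/dP)(P/Q) = (-38)(4.9/355.800).
|ε| < 1, so demand is inelastic at this price.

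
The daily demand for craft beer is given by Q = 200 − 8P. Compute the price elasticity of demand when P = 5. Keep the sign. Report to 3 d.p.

-0.250

At P = 5, Q = 160.
dQ/dP = −8.
ε = (dQ/dP)(P/Q) = (-8)(5/160).
|ε| < 1, so demand is inelastic at this price.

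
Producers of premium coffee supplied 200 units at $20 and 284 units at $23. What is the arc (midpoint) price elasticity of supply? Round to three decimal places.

2.488

ΔQ = 284 − 200 = 84; ΔP = 23 − 20 = 3.
Midpoints: P̄ = 21.50, Q̄ = 242.0.
ε_s = (ΔQ/ΔP)(P̄/Q̄) = (84/3)(21.50/242.0).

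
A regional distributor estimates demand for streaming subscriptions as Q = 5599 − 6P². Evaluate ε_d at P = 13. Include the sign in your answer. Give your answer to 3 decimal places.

At P = 13, Q = 4585.
dQ/dP = −12P = -156.
ε = (dQ/dP)(P/Q) = (-156)(13/4585).
|ε| < 1, so demand is inelastic at this price.

-0.442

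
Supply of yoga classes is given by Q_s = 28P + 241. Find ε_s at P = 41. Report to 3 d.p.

At P = 41, Q_s = 1389.
dQ_s/dP = 28.
ε_s = (dQ_s/dP)(P/Q_s) = (28)(41/1389).

0.826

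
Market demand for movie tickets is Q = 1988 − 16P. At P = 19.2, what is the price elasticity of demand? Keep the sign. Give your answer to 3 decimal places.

At P = 19.2, Q = 1680.800.
dQ/dP = −16.
ε = (dQ/dP)(P/Q) = (-16)(19.2/1680.800).

-0.183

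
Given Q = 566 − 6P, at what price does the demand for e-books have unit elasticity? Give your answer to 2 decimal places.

For linear demand Q = a − bP, ε = −bP/(a − bP). |ε| = 1 when bP = a − bP, i.e. P = a/(2b).
P = 566/(2·6) = 566/12 = 47.1667.

47.17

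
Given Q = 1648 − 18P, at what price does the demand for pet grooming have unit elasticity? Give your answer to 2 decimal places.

For linear demand Q = a − bP, ε = −bP/(a − bP). |ε| = 1 when bP = a − bP, i.e. P = a/(2b).
P = 1648/(2·18) = 1648/36 = 45.7778.

45.78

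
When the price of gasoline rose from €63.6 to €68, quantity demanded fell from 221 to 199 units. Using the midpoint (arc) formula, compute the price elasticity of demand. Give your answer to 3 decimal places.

-1.567

ΔQ = 199 − 221 = -22; ΔP = 68 − 63.6 = 4.4.
Midpoints: P̄ = 65.80, Q̄ = 210.0.
ε = (ΔQ/ΔP)(P̄/Q̄) = (-22/4.4)(65.80/210.0).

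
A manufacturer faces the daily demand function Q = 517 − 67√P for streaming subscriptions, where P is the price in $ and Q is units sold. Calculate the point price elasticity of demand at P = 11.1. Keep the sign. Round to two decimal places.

At P = 11.1, Q = 293.778.
dQ/dP = −67/(2√P) = -10.055.
ε = (dQ/dP)(P/Q) = (-10.055)(11.1/293.778).

-0.38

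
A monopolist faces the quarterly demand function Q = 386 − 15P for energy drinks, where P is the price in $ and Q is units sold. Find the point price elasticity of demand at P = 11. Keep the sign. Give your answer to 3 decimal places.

At P = 11, Q = 221.
dQ/dP = −15.
ε = (dQ/dP)(P/Q) = (-15)(11/221).

-0.747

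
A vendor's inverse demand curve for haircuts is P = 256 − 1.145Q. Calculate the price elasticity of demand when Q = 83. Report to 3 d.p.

At Q = 83, P = 256 − 1.145(83) = 160.97.
dP/dQ = −1.145, so dQ/dP = 1/(−1.145) = -0.873.
ε = (dQ/dP)(P/Q) = (-0.873)(160.97/83).

-1.694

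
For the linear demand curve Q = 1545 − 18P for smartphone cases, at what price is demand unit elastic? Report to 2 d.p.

For linear demand Q = a − bP, ε = −bP/(a − bP). |ε| = 1 when bP = a − bP, i.e. P = a/(2b).
P = 1545/(2·18) = 1545/36 = 42.9167.

42.92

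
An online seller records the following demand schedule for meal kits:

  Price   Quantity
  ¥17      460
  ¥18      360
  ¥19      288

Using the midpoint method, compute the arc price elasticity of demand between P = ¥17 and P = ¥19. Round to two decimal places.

At P = 17, Q = 460; at P = 19, Q = 288.
ΔQ = -172, ΔP = 2. Midpoints: P̄ = 18.00, Q̄ = 374.0.
ε = (ΔQ/ΔP)(P̄/Q̄) = (-172/2)(18.00/374.0).

-4.14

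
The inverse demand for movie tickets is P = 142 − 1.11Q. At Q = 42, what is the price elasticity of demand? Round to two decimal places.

At Q = 42, P = 142 − 1.11(42) = 95.38.
dP/dQ = −1.11, so dQ/dP = 1/(−1.11) = -0.901.
ε = (dQ/dP)(P/Q) = (-0.901)(95.38/42).

-2.05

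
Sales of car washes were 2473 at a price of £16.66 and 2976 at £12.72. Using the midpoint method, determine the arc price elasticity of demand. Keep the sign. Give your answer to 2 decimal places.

-0.69

ΔQ = 2976 − 2473 = 503; ΔP = 12.72 − 16.66 = -3.94.
Midpoints: P̄ = 14.69, Q̄ = 2724.5.
ε = (ΔQ/ΔP)(P̄/Q̄) = (503/-3.94)(14.69/2724.5).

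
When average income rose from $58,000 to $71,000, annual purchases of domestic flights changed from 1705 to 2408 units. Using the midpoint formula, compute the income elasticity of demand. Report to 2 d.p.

1.70

ΔQ = 703, ΔI = 13000. Midpoints: Ī = 64,500, Q̄ = 2056.5.
ε_I = (ΔQ/ΔI)(Ī/Q̄) = (703/13000)(64500/2056.5).
ε_I > 0, so the good is normal.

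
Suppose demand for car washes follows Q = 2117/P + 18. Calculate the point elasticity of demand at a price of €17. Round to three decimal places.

-0.874

At P = 17, Q = 142.529.
dQ/dP = −2117/P² = -7.325.
ε = (dQ/dP)(P/Q) = (-7.325)(17/142.529).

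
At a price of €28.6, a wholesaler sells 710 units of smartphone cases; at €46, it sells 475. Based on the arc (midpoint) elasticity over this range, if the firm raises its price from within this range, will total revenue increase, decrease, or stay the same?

Arc ε = (-235/17.4)(37.30/592.5) ≈ -0.850.
|ε| = 0.85 < 1, so demand is inelastic. A price rise therefore raises total revenue.

increase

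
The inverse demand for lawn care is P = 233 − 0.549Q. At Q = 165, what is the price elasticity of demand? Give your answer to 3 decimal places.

At Q = 165, P = 233 − 0.549(165) = 142.41.
dP/dQ = −0.549, so dQ/dP = 1/(−0.549) = -1.821.
ε = (dQ/dP)(P/Q) = (-1.821)(142.41/165).

-1.572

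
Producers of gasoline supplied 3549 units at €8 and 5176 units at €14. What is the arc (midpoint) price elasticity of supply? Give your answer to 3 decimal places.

ΔQ = 5176 − 3549 = 1627; ΔP = 14 − 8 = 6.
Midpoints: P̄ = 11.00, Q̄ = 4362.5.
ε_s = (ΔQ/ΔP)(P̄/Q̄) = (1627/6)(11.00/4362.5).

0.684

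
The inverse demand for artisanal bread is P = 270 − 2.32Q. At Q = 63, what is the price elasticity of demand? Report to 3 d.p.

At Q = 63, P = 270 − 2.32(63) = 123.84.
dP/dQ = −2.32, so dQ/dP = 1/(−2.32) = -0.431.
ε = (dQ/dP)(P/Q) = (-0.431)(123.84/63).

-0.847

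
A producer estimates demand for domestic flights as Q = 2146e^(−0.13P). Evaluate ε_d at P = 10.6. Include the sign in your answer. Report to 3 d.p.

-1.378

At P = 10.6, Q = 540.968.
dQ/dP = −0.13·2146e^(−0.13P) = −0.13Q = -70.326.
ε = (dQ/dP)(P/Q) = (-70.326)(10.6/540.968).
|ε| > 1, so demand is elastic at this price.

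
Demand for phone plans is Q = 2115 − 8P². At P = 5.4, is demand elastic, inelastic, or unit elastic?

inelastic

Q = 1881.720, dQ/dP = -86.400.
ε = (dQ/dP)(P/Q) ≈ -0.248.
|ε| = 0.25 < 1.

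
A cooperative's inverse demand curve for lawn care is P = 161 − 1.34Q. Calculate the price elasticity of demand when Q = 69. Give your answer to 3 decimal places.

At Q = 69, P = 161 − 1.34(69) = 68.54.
dP/dQ = −1.34, so dQ/dP = 1/(−1.34) = -0.746.
ε = (dQ/dP)(P/Q) = (-0.746)(68.54/69).

-0.741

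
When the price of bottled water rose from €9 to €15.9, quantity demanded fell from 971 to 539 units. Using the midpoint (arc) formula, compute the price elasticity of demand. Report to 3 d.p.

ΔQ = 539 − 971 = -432; ΔP = 15.9 − 9 = 6.9.
Midpoints: P̄ = 12.45, Q̄ = 755.0.
ε = (ΔQ/ΔP)(P̄/Q̄) = (-432/6.9)(12.45/755.0).

-1.032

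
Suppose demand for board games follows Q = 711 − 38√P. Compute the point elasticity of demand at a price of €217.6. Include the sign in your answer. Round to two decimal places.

At P = 217.6, Q = 150.452.
dQ/dP = −38/(2√P) = -1.288.
ε = (dQ/dP)(P/Q) = (-1.288)(217.6/150.452).
|ε| > 1, so demand is elastic at this price.

-1.86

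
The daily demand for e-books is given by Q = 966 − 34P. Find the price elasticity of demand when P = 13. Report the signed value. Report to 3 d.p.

-0.844

At P = 13, Q = 524.
dQ/dP = −34.
ε = (dQ/dP)(P/Q) = (-34)(13/524).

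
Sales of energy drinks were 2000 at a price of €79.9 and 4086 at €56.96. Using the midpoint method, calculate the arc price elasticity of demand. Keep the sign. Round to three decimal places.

ΔQ = 4086 − 2000 = 2086; ΔP = 56.96 − 79.9 = -22.94.
Midpoints: P̄ = 68.43, Q̄ = 3043.0.
ε = (ΔQ/ΔP)(P̄/Q̄) = (2086/-22.94)(68.43/3043.0).

-2.045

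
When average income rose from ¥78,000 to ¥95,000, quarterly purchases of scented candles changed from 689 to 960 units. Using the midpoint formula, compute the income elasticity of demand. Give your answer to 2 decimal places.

ΔQ = 271, ΔI = 17000. Midpoints: Ī = 86,500, Q̄ = 824.5.
ε_I = (ΔQ/ΔI)(Ī/Q̄) = (271/17000)(86500/824.5).
ε_I > 0, so the good is normal.

1.67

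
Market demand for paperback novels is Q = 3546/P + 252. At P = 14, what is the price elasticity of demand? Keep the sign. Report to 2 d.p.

At P = 14, Q = 505.286.
dQ/dP = −3546/P² = -18.092.
ε = (dQ/dP)(P/Q) = (-18.092)(14/505.286).
|ε| < 1, so demand is inelastic at this price.

-0.50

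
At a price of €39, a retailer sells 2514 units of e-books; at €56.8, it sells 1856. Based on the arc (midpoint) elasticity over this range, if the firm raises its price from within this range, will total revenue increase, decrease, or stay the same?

increase

Arc ε = (-658/17.8)(47.90/2185.0) ≈ -0.810.
|ε| = 0.81 < 1, so demand is inelastic. A price rise therefore raises total revenue.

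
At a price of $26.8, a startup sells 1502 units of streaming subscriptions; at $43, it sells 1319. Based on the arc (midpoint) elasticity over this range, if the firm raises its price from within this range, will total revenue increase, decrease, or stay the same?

increase

Arc ε = (-183/16.2)(34.90/1410.5) ≈ -0.280.
|ε| = 0.28 < 1, so demand is inelastic. A price rise therefore raises total revenue.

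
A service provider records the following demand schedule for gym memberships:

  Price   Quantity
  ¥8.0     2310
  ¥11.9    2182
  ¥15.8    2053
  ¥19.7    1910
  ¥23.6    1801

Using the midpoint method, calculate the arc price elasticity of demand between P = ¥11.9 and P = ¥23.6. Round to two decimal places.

-0.29

At P = 11.9, Q = 2182; at P = 23.6, Q = 1801.
ΔQ = -381, ΔP = 11.7. Midpoints: P̄ = 17.75, Q̄ = 1991.5.
ε = (ΔQ/ΔP)(P̄/Q̄) = (-381/11.7)(17.75/1991.5).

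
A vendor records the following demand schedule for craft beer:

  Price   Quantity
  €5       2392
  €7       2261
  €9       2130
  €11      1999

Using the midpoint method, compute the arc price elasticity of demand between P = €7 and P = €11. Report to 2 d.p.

-0.28

At P = 7, Q = 2261; at P = 11, Q = 1999.
ΔQ = -262, ΔP = 4. Midpoints: P̄ = 9.00, Q̄ = 2130.0.
ε = (ΔQ/ΔP)(P̄/Q̄) = (-262/4)(9.00/2130.0).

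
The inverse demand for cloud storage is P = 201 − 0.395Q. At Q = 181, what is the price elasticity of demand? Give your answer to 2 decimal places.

At Q = 181, P = 201 − 0.395(181) = 129.50.
dP/dQ = −0.395, so dQ/dP = 1/(−0.395) = -2.532.
ε = (dQ/dP)(P/Q) = (-2.532)(129.50/181).

-1.81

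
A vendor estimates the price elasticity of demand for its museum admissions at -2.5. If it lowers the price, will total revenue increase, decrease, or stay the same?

|ε| = 2.50 > 1, so demand is elastic. A price cut therefore raises total revenue.

increase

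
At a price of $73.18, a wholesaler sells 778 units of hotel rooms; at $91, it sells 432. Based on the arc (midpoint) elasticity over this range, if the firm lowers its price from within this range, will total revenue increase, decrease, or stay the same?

increase

Arc ε = (-346/17.82)(82.09/605.0) ≈ -2.635.
|ε| = 2.63 > 1, so demand is elastic. A price cut therefore raises total revenue.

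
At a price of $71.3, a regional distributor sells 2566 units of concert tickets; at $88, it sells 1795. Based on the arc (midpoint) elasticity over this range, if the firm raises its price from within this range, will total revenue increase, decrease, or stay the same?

Arc ε = (-771/16.7)(79.65/2180.5) ≈ -1.686.
|ε| = 1.69 > 1, so demand is elastic. A price rise therefore reduces total revenue.

decrease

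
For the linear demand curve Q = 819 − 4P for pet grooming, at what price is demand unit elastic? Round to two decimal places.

102.38

For linear demand Q = a − bP, ε = −bP/(a − bP). |ε| = 1 when bP = a − bP, i.e. P = a/(2b).
P = 819/(2·4) = 819/8 = 102.3750.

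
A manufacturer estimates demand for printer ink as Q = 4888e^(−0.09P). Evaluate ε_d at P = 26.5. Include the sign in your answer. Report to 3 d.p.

-2.385

At P = 26.5, Q = 450.131.
dQ/dP = −0.09·4888e^(−0.09P) = −0.09Q = -40.512.
ε = (dQ/dP)(P/Q) = (-40.512)(26.5/450.131).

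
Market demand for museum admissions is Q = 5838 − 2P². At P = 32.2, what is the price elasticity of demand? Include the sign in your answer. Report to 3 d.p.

-1.102

At P = 32.2, Q = 3764.320.
dQ/dP = −4P = -128.800.
ε = (dQ/dP)(P/Q) = (-128.800)(32.2/3764.320).
|ε| > 1, so demand is elastic at this price.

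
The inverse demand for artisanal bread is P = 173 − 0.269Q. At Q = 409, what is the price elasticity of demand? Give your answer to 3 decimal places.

At Q = 409, P = 173 − 0.269(409) = 62.98.
dP/dQ = −0.269, so dQ/dP = 1/(−0.269) = -3.717.
ε = (dQ/dP)(P/Q) = (-3.717)(62.98/409).

-0.572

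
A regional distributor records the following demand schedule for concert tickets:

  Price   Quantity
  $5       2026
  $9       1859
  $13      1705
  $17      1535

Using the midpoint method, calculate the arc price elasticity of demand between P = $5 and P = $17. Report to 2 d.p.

-0.25

At P = 5, Q = 2026; at P = 17, Q = 1535.
ΔQ = -491, ΔP = 12. Midpoints: P̄ = 11.00, Q̄ = 1780.5.
ε = (ΔQ/ΔP)(P̄/Q̄) = (-491/12)(11.00/1780.5).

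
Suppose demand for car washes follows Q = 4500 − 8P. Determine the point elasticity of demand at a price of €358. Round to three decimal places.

-1.751

At P = 358, Q = 1636.
dQ/dP = −8.
ε = (dQ/dP)(P/Q) = (-8)(358/1636).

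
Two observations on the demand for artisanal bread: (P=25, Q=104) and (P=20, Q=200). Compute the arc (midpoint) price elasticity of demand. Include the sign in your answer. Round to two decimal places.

-2.84

ΔQ = 200 − 104 = 96; ΔP = 20 − 25 = -5.
Midpoints: P̄ = 22.50, Q̄ = 152.0.
ε = (ΔQ/ΔP)(P̄/Q̄) = (96/-5)(22.50/152.0).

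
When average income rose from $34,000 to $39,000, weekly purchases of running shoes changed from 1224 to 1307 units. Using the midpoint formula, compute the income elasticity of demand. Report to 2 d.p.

0.48

ΔQ = 83, ΔI = 5000. Midpoints: Ī = 36,500, Q̄ = 1265.5.
ε_I = (ΔQ/ΔI)(Ī/Q̄) = (83/5000)(36500/1265.5).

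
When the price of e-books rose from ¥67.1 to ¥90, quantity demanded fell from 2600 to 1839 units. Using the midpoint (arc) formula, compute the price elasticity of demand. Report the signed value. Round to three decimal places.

-1.176

ΔQ = 1839 − 2600 = -761; ΔP = 90 − 67.1 = 22.9.
Midpoints: P̄ = 78.55, Q̄ = 2219.5.
ε = (ΔQ/ΔP)(P̄/Q̄) = (-761/22.9)(78.55/2219.5).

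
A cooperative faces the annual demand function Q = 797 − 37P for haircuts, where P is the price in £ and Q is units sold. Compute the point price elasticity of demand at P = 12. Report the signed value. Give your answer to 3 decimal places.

At P = 12, Q = 353.
dQ/dP = −37.
ε = (dQ/dP)(P/Q) = (-37)(12/353).

-1.258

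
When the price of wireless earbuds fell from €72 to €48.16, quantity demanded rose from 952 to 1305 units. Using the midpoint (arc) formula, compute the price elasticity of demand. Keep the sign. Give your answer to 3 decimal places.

ΔQ = 1305 − 952 = 353; ΔP = 48.16 − 72 = -23.84.
Midpoints: P̄ = 60.08, Q̄ = 1128.5.
ε = (ΔQ/ΔP)(P̄/Q̄) = (353/-23.84)(60.08/1128.5).

-0.788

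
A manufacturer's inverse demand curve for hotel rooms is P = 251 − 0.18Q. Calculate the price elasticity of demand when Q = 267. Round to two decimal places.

At Q = 267, P = 251 − 0.18(267) = 202.94.
dP/dQ = −0.18, so dQ/dP = 1/(−0.18) = -5.556.
ε = (dQ/dP)(P/Q) = (-5.556)(202.94/267).

-4.22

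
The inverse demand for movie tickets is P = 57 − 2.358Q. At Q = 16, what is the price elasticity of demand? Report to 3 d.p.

-0.511

At Q = 16, P = 57 − 2.358(16) = 19.27.
dP/dQ = −2.358, so dQ/dP = 1/(−2.358) = -0.424.
ε = (dQ/dP)(P/Q) = (-0.424)(19.27/16).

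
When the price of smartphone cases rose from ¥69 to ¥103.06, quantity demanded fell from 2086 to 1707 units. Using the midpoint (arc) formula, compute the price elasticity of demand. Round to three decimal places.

ΔQ = 1707 − 2086 = -379; ΔP = 103.06 − 69 = 34.06.
Midpoints: P̄ = 86.03, Q̄ = 1896.5.
ε = (ΔQ/ΔP)(P̄/Q̄) = (-379/34.06)(86.03/1896.5).

-0.505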